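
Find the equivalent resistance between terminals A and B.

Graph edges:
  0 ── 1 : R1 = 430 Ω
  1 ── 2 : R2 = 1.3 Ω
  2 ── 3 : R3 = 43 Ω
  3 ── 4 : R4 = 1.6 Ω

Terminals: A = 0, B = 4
Reduce the network between node 0 (A) and node 4 (B) by series/parallel combination:
  Rs1 = R1 + R2 (series, joined only at node 1) = 430 + 1.3 = 431.3 Ω
  Rs2 = R3 + Rs1 (series, joined only at node 2) = 43 + 431.3 = 474.3 Ω
  Rs3 = R4 + Rs2 (series, joined only at node 3) = 1.6 + 474.3 = 475.9 Ω
R_eq = 475.9 Ω

Final answer: 475.9 Ω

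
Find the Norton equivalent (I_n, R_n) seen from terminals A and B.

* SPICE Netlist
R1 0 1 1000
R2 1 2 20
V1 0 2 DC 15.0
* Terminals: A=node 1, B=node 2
Find the Thévenin equivalent first; then I_n = V_th/R_th and R_n = R_th.
Step 1 — V_th is the open-circuit voltage V_A - V_B (nothing connected across the terminals).
Nodal analysis, taking node 2 as the 0 V reference.
Source V1 fixes V_0 = 15 V.
KCL at each unknown node (sum of currents leaving = 0; resistances in Ω):
  Node 1: (V_1 - 15)/1000 + (V_1 - 0)/20 = 0
Collecting terms: 0.051 × V_1 = 0.015  =>  V_1 = 0.2941 V
V_th = V_1 - V_2 = 0.2941 - 0 = 0.2941 V
Step 2 — R_th: zero the source — replace V1 by a short circuit (node 2 merges into node 0) — and find the resistance seen between A (node 1) and B (node 0).
Reduce the network between node 1 (A) and node 0 (B) by series/parallel combination:
  Rp1 = R1 ‖ R2 (parallel, both between nodes 0 and 1) = 1/(1/1000 + 1/20) = 19.61 Ω
R_th = 19.61 Ω
I_n = V_th/R_th = 0.2941/19.61 = 0.015 A, and R_n = R_th = 19.61 Ω

Final answer: I_n = 0.015 A, R_n = 19.61 Ω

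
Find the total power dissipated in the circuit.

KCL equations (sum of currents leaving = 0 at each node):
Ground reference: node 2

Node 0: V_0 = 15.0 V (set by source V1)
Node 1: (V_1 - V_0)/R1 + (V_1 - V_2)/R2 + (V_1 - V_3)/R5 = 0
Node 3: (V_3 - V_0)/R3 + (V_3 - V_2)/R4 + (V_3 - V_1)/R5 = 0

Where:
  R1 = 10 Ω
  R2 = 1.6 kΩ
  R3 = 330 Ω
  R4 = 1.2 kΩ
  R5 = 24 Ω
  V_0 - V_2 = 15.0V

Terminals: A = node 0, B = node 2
Nodal analysis, taking node 2 as the 0 V reference.
Source V1 fixes V_0 = 15 V.
KCL at each unknown node (sum of currents leaving = 0; resistances in Ω):
  Node 1: (V_1 - 15)/10 + (V_1 - 0)/1600 + (V_1 - V_3)/24 = 0
  Node 3: (V_3 - 15)/330 + (V_3 - 0)/1200 + (V_3 - V_1)/24 = 0
Collecting terms (coefficients in siemens):
  0.1423·V_1 - 0.04167·V_3 = 1.5
  0.04553·V_3 - 0.04167·V_1 = 0.04545
Determinant D = (0.1423)(0.04553) - (-0.04167)(-0.04167) = 0.004742
V_1 = [(1.5)(0.04553) - (-0.04167)(0.04545)]/D = 14.8 V
V_3 = [(0.1423)(0.04545) - (1.5)(-0.04167)]/D = 14.54 V
Power in each resistor, P = (ΔV)²/R:
  P_R1 = (15 - 14.8)²/10 = 0.003993 W
  P_R2 = (14.8 - 0)²/1600 = 0.1369 W
  P_R3 = (15 - 14.54)²/330 = 0.000634 W
  P_R4 = (0 - 14.54)²/1200 = 0.1762 W
  P_R5 = (14.8 - 14.54)²/24 = 0.002765 W
P_total = P_R1 + P_R2 + P_R3 + P_R4 + P_R5 = 0.3205 W

Final answer: 0.3205 W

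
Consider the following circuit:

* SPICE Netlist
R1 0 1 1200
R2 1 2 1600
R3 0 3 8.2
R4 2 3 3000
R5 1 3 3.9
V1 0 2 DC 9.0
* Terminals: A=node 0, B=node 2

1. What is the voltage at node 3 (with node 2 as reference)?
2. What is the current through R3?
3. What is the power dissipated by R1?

Nodal analysis, taking node 2 as the 0 V reference.
Source V1 fixes V_0 = 9 V.
KCL at each unknown node (sum of currents leaving = 0; resistances in Ω):
  Node 1: (V_1 - 9)/1200 + (V_1 - 0)/1600 + (V_1 - V_3)/3.9 = 0
  Node 3: (V_3 - 9)/8.2 + (V_3 - 0)/3000 + (V_3 - V_1)/3.9 = 0
Collecting terms (coefficients in siemens):
  0.2579·V_1 - 0.2564·V_3 = 0.0075
  0.3787·V_3 - 0.2564·V_1 = 1.098
Determinant D = (0.2579)(0.3787) - (-0.2564)(-0.2564) = 0.03191
V_1 = [(0.0075)(0.3787) - (-0.2564)(1.098)]/D = 8.909 V
V_3 = [(0.2579)(1.098) - (0.0075)(-0.2564)]/D = 8.931 V
Part 1:
  Read off the nodal solution: V_3 = 8.931 V
Part 2:
  I_R3 = (V_0 - V_3)/R3 = (9 - 8.931)/8.2 = 0.008469 A
  Magnitude: I_R3 = 0.008469 A
Part 3:
  I_R1 = (V_0 - V_1)/R1 = (9 - 8.909)/1200 = 0.00007572 A
  P_R1 = I_R1² × R1 = (0.00007572)² × 1200 = 0.000006881 W

Final answers:
1. V_3 = 8.931 V
2. I_R3 = 0.008469 A
3. P_R1 = 6.881e-06 W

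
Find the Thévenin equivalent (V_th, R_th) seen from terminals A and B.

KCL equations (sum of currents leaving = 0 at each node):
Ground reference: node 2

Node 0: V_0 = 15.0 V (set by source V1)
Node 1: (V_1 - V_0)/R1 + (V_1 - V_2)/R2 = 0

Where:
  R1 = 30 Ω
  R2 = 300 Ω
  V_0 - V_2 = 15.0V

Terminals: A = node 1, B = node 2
Step 1 — V_th is the open-circuit voltage V_A - V_B (nothing connected across the terminals).
Nodal analysis, taking node 2 as the 0 V reference.
Source V1 fixes V_0 = 15 V.
KCL at each unknown node (sum of currents leaving = 0; resistances in Ω):
  Node 1: (V_1 - 15)/30 + (V_1 - 0)/300 = 0
Collecting terms: 0.03667 × V_1 = 0.5  =>  V_1 = 13.64 V
V_th = V_1 - V_2 = 13.64 - 0 = 13.64 V
Step 2 — R_th: zero the source — replace V1 by a short circuit (node 2 merges into node 0) — and find the resistance seen between A (node 1) and B (node 0).
Reduce the network between node 1 (A) and node 0 (B) by series/parallel combination:
  Rp1 = R1 ‖ R2 (parallel, both between nodes 0 and 1) = 1/(1/30 + 1/300) = 27.27 Ω
R_th = 27.27 Ω

Final answer: V_th = 13.64 V, R_th = 27.27 Ω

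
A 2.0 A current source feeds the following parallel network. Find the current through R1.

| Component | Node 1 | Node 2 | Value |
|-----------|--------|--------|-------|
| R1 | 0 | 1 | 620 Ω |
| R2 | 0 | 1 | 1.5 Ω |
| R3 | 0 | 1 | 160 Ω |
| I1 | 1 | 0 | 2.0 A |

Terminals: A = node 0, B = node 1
All resistors sit directly between nodes 0 and 1, so they are in parallel and share one voltage V; the full source current 2 A splits among them.
1/R_par = 1/620 + 1/1.5 + 1/160 = 0.6745 S  =>  R_par = 1.483 Ω
V = I × R_par = 2 × 1.483 = 2.965 V
I_R1 = V/R1 = 2.965/620 = 0.004782 A

Final answer: 0.004782 A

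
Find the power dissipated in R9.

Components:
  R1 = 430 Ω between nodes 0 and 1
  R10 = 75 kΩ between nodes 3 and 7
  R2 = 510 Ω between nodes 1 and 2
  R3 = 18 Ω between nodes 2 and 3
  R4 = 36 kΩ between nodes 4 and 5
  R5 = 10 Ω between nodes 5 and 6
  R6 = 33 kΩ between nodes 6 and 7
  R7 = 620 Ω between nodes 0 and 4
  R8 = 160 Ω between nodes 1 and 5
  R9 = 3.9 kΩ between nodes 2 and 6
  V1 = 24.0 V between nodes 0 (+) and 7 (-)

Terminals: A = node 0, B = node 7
Nodal analysis, taking node 7 as the 0 V reference.
Source V1 fixes V_0 = 24 V.
KCL at each unknown node (sum of currents leaving = 0; resistances in Ω):
  Node 1: (V_1 - 24)/430 + (V_1 - V_2)/510 + (V_1 - V_5)/160 = 0
  Node 2: (V_2 - V_1)/510 + (V_2 - V_3)/18 + (V_2 - V_6)/3900 = 0
  Node 3: (V_3 - V_2)/18 + (V_3 - 0)/75000 = 0
  Node 4: (V_4 - V_5)/36000 + (V_4 - 24)/620 = 0
  Node 5: (V_5 - V_4)/36000 + (V_5 - V_6)/10 + (V_5 - V_1)/160 = 0
  Node 6: (V_6 - V_5)/10 + (V_6 - 0)/33000 + (V_6 - V_2)/3900 = 0
Collecting terms (coefficients in siemens):
  0.01054·V_1 - 0.001961·V_2 - 0.00625·V_5 = 0.05581
  0.05777·V_2 - 0.001961·V_1 - 0.05556·V_3 - 0.0002564·V_6 = 0
  0.05557·V_3 - 0.05556·V_2 = 0
  0.001641·V_4 - 0.00002778·V_5 = 0.03871
  0.1063·V_5 - 0.00625·V_1 - 0.00002778·V_4 - 0.1·V_6 = 0
  0.1003·V_6 - 0.0002564·V_2 - 0.1·V_5 = 0
Solving these 6 simultaneous equations (Gaussian elimination) gives:
  V_1 = 23.57 V, V_2 = 23.41 V, V_3 = 23.41 V, V_4 = 23.99 V
  V_5 = 23.45 V, V_6 = 23.45 V
I_R9 = (V_2 - V_6)/R9 = (23.41 - 23.45)/3900 = -0.0000089 A
P_R9 = I_R9² × R9 = (-0.0000089)² × 3900 = 0.0000003089 W

Final answer: 3.089e-07 W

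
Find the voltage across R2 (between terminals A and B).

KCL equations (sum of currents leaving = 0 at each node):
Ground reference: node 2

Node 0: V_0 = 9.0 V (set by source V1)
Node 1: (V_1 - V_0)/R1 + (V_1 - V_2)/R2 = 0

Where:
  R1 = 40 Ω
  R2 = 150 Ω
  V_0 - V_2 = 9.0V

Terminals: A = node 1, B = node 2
R1 and R2 are in series across V1 (node 0 → node 1 → node 2), and the output A–B is taken across R2, so this is a voltage divider.
Series current: I = V1/(R1 + R2) = 9/(40 + 150) = 9/190 = 0.04737 A
V_R2 = I × R2 = V1 × R2/(R1 + R2) = 9 × 150/190 = 7.105 V

Final answer: 7.105 V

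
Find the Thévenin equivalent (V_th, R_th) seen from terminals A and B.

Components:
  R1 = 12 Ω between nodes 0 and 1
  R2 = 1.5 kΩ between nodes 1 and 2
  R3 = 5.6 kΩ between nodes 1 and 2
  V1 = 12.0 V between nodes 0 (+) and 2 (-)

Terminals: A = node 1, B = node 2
Step 1 — V_th is the open-circuit voltage V_A - V_B (nothing connected across the terminals).
Nodal analysis, taking node 2 as the 0 V reference.
Source V1 fixes V_0 = 12 V.
KCL at each unknown node (sum of currents leaving = 0; resistances in Ω):
  Node 1: (V_1 - 12)/12 + (V_1 - 0)/1500 + (V_1 - 0)/5600 = 0
Collecting terms: 0.08418 × V_1 = 1  =>  V_1 = 11.88 V
V_th = V_1 - V_2 = 11.88 - 0 = 11.88 V
Step 2 — R_th: zero the source — replace V1 by a short circuit (node 2 merges into node 0) — and find the resistance seen between A (node 1) and B (node 0).
Reduce the network between node 1 (A) and node 0 (B) by series/parallel combination:
  Rp1 = R1 ‖ R2 ‖ R3 (parallel, all between nodes 0 and 1) = 1/(1/12 + 1/1500 + 1/5600) = 11.88 Ω
R_th = 11.88 Ω

Final answer: V_th = 11.88 V, R_th = 11.88 Ω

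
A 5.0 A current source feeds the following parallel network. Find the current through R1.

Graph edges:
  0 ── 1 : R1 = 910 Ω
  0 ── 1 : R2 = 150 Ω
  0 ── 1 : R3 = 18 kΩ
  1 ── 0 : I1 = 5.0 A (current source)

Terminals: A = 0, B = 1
All resistors sit directly between nodes 0 and 1, so they are in parallel and share one voltage V; the full source current 5 A splits among them.
1/R_par = 1/910 + 1/150 + 1/18000 = 0.007821 S  =>  R_par = 127.9 Ω
V = I × R_par = 5 × 127.9 = 639.3 V
I_R1 = V/R1 = 639.3/910 = 0.7025 A

Final answer: 0.7025 A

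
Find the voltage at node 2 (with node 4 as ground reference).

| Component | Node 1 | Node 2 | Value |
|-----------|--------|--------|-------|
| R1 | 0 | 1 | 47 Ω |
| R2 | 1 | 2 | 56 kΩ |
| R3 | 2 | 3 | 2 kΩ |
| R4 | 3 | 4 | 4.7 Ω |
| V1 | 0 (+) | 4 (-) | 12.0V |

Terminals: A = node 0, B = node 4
Nodal analysis, taking node 4 as the 0 V reference.
Source V1 fixes V_0 = 12 V.
KCL at each unknown node (sum of currents leaving = 0; resistances in Ω):
  Node 1: (V_1 - 12)/47 + (V_1 - V_2)/56000 = 0
  Node 2: (V_2 - V_1)/56000 + (V_2 - V_3)/2000 = 0
  Node 3: (V_3 - V_2)/2000 + (V_3 - 0)/4.7 = 0
Collecting terms (coefficients in siemens):
  0.02129·V_1 - 0.00001786·V_2 = 0.2553
  0.0005179·V_2 - 0.00001786·V_1 - 0.0005·V_3 = 0
  0.2133·V_3 - 0.0005·V_2 = 0
Solving these 3 simultaneous equations (Gaussian elimination) gives:
  V_1 = 11.99 V, V_2 = 0.4144 V, V_3 = 0.0009715 V
The requested potential is V_2 = 0.4144 V.

Final answer: V_2 = 0.4144 V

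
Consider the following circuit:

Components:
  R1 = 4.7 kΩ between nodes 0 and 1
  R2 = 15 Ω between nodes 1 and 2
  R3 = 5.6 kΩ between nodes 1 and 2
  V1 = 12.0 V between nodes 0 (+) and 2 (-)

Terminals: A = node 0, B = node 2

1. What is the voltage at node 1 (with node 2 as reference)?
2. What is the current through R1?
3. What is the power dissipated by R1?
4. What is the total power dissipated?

Nodal analysis, taking node 2 as the 0 V reference.
Source V1 fixes V_0 = 12 V.
KCL at each unknown node (sum of currents leaving = 0; resistances in Ω):
  Node 1: (V_1 - 12)/4700 + (V_1 - 0)/15 + (V_1 - 0)/5600 = 0
Collecting terms: 0.06706 × V_1 = 0.002553  =>  V_1 = 0.03807 V
Part 1:
  Read off the nodal solution: V_1 = 0.03807 V
Part 2:
  I_R1 = (V_0 - V_1)/R1 = (12 - 0.03807)/4700 = 0.002545 A
  Magnitude: I_R1 = 0.002545 A
Part 3:
  I_R1 = (V_0 - V_1)/R1 = (12 - 0.03807)/4700 = 0.002545 A
  P_R1 = I_R1² × R1 = (0.002545)² × 4700 = 0.03044 W
Part 4:
  Power in each resistor, P = (ΔV)²/R:
    P_R1 = (12 - 0.03807)²/4700 = 0.03044 W
    P_R2 = (0.03807 - 0)²/15 = 0.00009664 W
    P_R3 = (0.03807 - 0)²/5600 = 0.0000002589 W
  P_total = P_R1 + P_R2 + P_R3 = 0.03054 W

Final answers:
1. V_1 = 0.03807 V
2. I_R1 = 0.002545 A
3. P_R1 = 0.03044 W
4. P_total = 0.03054 W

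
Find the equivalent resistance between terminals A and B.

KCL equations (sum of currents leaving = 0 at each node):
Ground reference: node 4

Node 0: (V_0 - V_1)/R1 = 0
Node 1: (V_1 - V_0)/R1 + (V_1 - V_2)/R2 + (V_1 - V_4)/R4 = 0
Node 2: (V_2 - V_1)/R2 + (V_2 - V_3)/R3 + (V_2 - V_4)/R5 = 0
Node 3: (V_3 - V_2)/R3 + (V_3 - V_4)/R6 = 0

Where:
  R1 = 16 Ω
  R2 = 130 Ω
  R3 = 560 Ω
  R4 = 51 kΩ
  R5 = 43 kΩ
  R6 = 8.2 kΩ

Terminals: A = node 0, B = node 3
The network is not a plain series/parallel combination. Inject a 1 A test current into terminal A (node 0) and return it from terminal B (node 3); then R_eq = V_A / (1 A).
Nodal analysis, taking node 3 as the 0 V reference.
Current source I_test pushes 1 A into node 0 and draws it out of node 3.
KCL at each unknown node (sum of currents leaving = 0; resistances in Ω):
  Node 0: (V_0 - V_1)/16 - 1 = 0
  Node 1: (V_1 - V_0)/16 + (V_1 - V_2)/130 + (V_1 - V_4)/51000 = 0
  Node 2: (V_2 - V_1)/130 + (V_2 - 0)/560 + (V_2 - V_4)/43000 = 0
  Node 4: (V_4 - V_1)/51000 + (V_4 - V_2)/43000 + (V_4 - 0)/8200 = 0
Collecting terms (coefficients in siemens):
  0.0625·V_0 - 0.0625·V_1 = 1
  0.07021·V_1 - 0.0625·V_0 - 0.007692·V_2 - 0.00001961·V_4 = 0
  0.009501·V_2 - 0.007692·V_1 - 0.00002326·V_4 = 0
  0.0001648·V_4 - 0.00001961·V_1 - 0.00002326·V_2 = 0
Solving these 4 simultaneous equations (Gaussian elimination) gives:
  V_0 = 693.9 V, V_1 = 677.9 V, V_2 = 549.2 V, V_4 = 158.1 V
R_eq = V_0 / 1 A = 693.9 Ω

Final answer: 693.9 Ω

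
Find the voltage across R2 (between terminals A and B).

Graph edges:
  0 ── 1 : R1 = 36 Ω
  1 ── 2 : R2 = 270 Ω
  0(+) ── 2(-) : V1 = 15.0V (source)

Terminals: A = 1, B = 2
R1 and R2 are in series across V1 (node 0 → node 1 → node 2), and the output A–B is taken across R2, so this is a voltage divider.
Series current: I = V1/(R1 + R2) = 15/(36 + 270) = 15/306 = 0.04902 A
V_R2 = I × R2 = V1 × R2/(R1 + R2) = 15 × 270/306 = 13.24 V

Final answer: 13.24 V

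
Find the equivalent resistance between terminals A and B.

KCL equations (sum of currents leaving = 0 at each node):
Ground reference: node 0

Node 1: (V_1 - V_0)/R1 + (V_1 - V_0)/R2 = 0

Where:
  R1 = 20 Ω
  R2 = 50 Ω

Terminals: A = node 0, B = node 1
Reduce the network between node 0 (A) and node 1 (B) by series/parallel combination:
  Rp1 = R1 ‖ R2 (parallel, both between nodes 0 and 1) = 1/(1/20 + 1/50) = 14.29 Ω
R_eq = 14.29 Ω

Final answer: 14.29 Ω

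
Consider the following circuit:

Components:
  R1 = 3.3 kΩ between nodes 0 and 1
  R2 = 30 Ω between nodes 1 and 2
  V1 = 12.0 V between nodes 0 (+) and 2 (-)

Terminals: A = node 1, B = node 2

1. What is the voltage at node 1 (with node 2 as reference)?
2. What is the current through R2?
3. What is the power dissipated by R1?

Nodal analysis, taking node 2 as the 0 V reference.
Source V1 fixes V_0 = 12 V.
KCL at each unknown node (sum of currents leaving = 0; resistances in Ω):
  Node 1: (V_1 - 12)/3300 + (V_1 - 0)/30 = 0
Collecting terms: 0.03364 × V_1 = 0.003636  =>  V_1 = 0.1081 V
Part 1:
  Read off the nodal solution: V_1 = 0.1081 V
Part 2:
  I_R2 = (V_1 - V_2)/R2 = (0.1081 - 0)/30 = 0.003604 A
  Magnitude: I_R2 = 0.003604 A
Part 3:
  I_R1 = (V_0 - V_1)/R1 = (12 - 0.1081)/3300 = 0.003604 A
  P_R1 = I_R1² × R1 = (0.003604)² × 3300 = 0.04285 W

Final answers:
1. V_1 = 0.1081 V
2. I_R2 = 0.003604 A
3. P_R1 = 0.04285 W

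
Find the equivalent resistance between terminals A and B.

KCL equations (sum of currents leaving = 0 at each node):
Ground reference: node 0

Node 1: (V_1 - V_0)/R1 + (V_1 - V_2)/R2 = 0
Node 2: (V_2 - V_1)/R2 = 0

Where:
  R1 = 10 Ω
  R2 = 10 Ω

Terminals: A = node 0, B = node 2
Reduce the network between node 0 (A) and node 2 (B) by series/parallel combination:
  Rs1 = R1 + R2 (series, joined only at node 1) = 10 + 10 = 20 Ω
R_eq = 20 Ω

Final answer: 20 Ω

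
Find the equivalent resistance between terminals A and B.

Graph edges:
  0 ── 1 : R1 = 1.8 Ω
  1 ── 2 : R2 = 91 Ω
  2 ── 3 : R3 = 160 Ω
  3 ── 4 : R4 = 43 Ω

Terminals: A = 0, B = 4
Reduce the network between node 0 (A) and node 4 (B) by series/parallel combination:
  Rs1 = R1 + R2 (series, joined only at node 1) = 1.8 + 91 = 92.8 Ω
  Rs2 = R3 + Rs1 (series, joined only at node 2) = 160 + 92.8 = 252.8 Ω
  Rs3 = R4 + Rs2 (series, joined only at node 3) = 43 + 252.8 = 295.8 Ω
R_eq = 295.8 Ω

Final answer: 295.8 Ω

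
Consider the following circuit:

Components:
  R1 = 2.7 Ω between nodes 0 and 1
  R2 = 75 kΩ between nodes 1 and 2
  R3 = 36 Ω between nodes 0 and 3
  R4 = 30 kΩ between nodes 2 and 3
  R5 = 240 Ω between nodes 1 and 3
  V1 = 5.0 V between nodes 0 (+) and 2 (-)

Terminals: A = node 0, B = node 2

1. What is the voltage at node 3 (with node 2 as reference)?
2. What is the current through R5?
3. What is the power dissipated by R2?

Nodal analysis, taking node 2 as the 0 V reference.
Source V1 fixes V_0 = 5 V.
KCL at each unknown node (sum of currents leaving = 0; resistances in Ω):
  Node 1: (V_1 - 5)/2.7 + (V_1 - 0)/75000 + (V_1 - V_3)/240 = 0
  Node 3: (V_3 - 5)/36 + (V_3 - 0)/30000 + (V_3 - V_1)/240 = 0
Collecting terms (coefficients in siemens):
  0.3746·V_1 - 0.004167·V_3 = 1.852
  0.03198·V_3 - 0.004167·V_1 = 0.1389
Determinant D = (0.3746)(0.03198) - (-0.004167)(-0.004167) = 0.01196
V_1 = [(1.852)(0.03198) - (-0.004167)(0.1389)]/D = 5 V
V_3 = [(0.3746)(0.1389) - (1.852)(-0.004167)]/D = 4.995 V
Part 1:
  Read off the nodal solution: V_3 = 4.995 V
Part 2:
  I_R5 = (V_1 - V_3)/R5 = (5 - 4.995)/240 = 0.00002086 A
  Magnitude: I_R5 = 0.00002086 A
Part 3:
  I_R2 = (V_1 - V_2)/R2 = (5 - 0)/75000 = 0.00006666 A
  P_R2 = I_R2² × R2 = (0.00006666)² × 75000 = 0.0003333 W

Final answers:
1. V_3 = 4.995 V
2. I_R5 = 2.086e-05 A
3. P_R2 = 0.0003333 W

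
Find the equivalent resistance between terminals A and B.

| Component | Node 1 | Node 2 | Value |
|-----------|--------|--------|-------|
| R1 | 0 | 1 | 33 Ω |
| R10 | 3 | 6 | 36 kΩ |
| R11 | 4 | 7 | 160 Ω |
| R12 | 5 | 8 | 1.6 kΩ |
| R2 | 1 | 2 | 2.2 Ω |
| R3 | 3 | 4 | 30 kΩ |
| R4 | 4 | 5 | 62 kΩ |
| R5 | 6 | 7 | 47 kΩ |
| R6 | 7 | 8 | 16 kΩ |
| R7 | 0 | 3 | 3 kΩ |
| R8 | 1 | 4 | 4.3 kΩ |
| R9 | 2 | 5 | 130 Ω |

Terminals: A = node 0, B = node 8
The network is not a plain series/parallel combination. Inject a 1 A test current into terminal A (node 0) and return it from terminal B (node 8); then R_eq = V_A / (1 A).
Nodal analysis, taking node 8 as the 0 V reference.
Current source I_test pushes 1 A into node 0 and draws it out of node 8.
KCL at each unknown node (sum of currents leaving = 0; resistances in Ω):
  Node 0: (V_0 - V_1)/33 + (V_0 - V_3)/3000 - 1 = 0
  Node 1: (V_1 - V_0)/33 + (V_1 - V_2)/2.2 + (V_1 - V_4)/4300 = 0
  Node 2: (V_2 - V_1)/2.2 + (V_2 - V_5)/130 = 0
  Node 3: (V_3 - V_0)/3000 + (V_3 - V_4)/30000 + (V_3 - V_6)/36000 = 0
  Node 4: (V_4 - V_1)/4300 + (V_4 - V_3)/30000 + (V_4 - V_5)/62000 + (V_4 - V_7)/160 = 0
  Node 5: (V_5 - V_2)/130 + (V_5 - V_4)/62000 + (V_5 - 0)/1600 = 0
  Node 6: (V_6 - V_3)/36000 + (V_6 - V_7)/47000 = 0
  Node 7: (V_7 - V_4)/160 + (V_7 - V_6)/47000 + (V_7 - 0)/16000 = 0
Collecting terms (coefficients in siemens):
  0.03064·V_0 - 0.0303·V_1 - 0.0003333·V_3 = 1
  0.4851·V_1 - 0.0303·V_0 - 0.4545·V_2 - 0.0002326·V_4 = 0
  0.4622·V_2 - 0.4545·V_1 - 0.007692·V_5 = 0
  0.0003944·V_3 - 0.0003333·V_0 - 0.00003333·V_4 - 0.00002778·V_6 = 0
  0.006532·V_4 - 0.0002326·V_1 - 0.00003333·V_3 - 0.00001613·V_5 - 0.00625·V_7 = 0
  0.008333·V_5 - 0.007692·V_2 - 0.00001613·V_4 = 0
  0.00004905·V_6 - 0.00002778·V_3 - 0.00002128·V_7 = 0
  0.006334·V_7 - 0.00625·V_4 - 0.00002128·V_6 = 0
Solving these 8 simultaneous equations (Gaussian elimination) gives:
  V_0 = 1625 V, V_1 = 1592 V, V_2 = 1590 V, V_3 = 1587 V
  V_4 = 1309 V, V_5 = 1470 V, V_6 = 1461 V, V_7 = 1297 V
R_eq = V_0 / 1 A = 1625 Ω = 1.625 kΩ

Final answer: 1.625 kΩ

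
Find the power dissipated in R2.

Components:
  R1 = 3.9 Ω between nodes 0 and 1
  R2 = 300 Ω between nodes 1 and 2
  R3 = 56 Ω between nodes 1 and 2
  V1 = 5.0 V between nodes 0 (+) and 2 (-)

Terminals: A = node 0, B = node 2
Nodal analysis, taking node 2 as the 0 V reference.
Source V1 fixes V_0 = 5 V.
KCL at each unknown node (sum of currents leaving = 0; resistances in Ω):
  Node 1: (V_1 - 5)/3.9 + (V_1 - 0)/300 + (V_1 - 0)/56 = 0
Collecting terms: 0.2776 × V_1 = 1.282  =>  V_1 = 4.618 V
I_R2 = (V_1 - V_2)/R2 = (4.618 - 0)/300 = 0.01539 A
P_R2 = I_R2² × R2 = (0.01539)² × 300 = 0.0711 W

Final answer: 0.0711 W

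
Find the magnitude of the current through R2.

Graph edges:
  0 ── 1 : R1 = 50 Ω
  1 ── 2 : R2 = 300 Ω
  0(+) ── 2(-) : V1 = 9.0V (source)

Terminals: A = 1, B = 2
Nodal analysis, taking node 2 as the 0 V reference.
Source V1 fixes V_0 = 9 V.
KCL at each unknown node (sum of currents leaving = 0; resistances in Ω):
  Node 1: (V_1 - 9)/50 + (V_1 - 0)/300 = 0
Collecting terms: 0.02333 × V_1 = 0.18  =>  V_1 = 7.714 V
I_R2 = (V_1 - V_2)/R2 = (7.714 - 0)/300 = 0.02571 A
|I_R2| = 0.02571 A

Final answer: |I_R2| = 0.02571 A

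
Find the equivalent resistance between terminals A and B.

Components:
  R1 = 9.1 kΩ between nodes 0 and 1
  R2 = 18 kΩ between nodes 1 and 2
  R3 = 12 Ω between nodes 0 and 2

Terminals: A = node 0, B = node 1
Reduce the network between node 0 (A) and node 1 (B) by series/parallel combination:
  Rs1 = R3 + R2 (series, joined only at node 2) = 12 + 18000 = 18010 Ω
  Rp1 = R1 ‖ Rs1 (parallel, both between nodes 0 and 1) = 1/(1/9100 + 1/18010) = 6046 Ω
R_eq = 6.046 kΩ

Final answer: 6.046 kΩ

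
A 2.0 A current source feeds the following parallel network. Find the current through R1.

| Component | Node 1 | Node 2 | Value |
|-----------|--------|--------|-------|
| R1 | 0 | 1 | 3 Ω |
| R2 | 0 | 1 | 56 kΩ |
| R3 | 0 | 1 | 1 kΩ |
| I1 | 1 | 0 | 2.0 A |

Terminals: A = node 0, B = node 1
All resistors sit directly between nodes 0 and 1, so they are in parallel and share one voltage V; the full source current 2 A splits among them.
1/R_par = 1/3 + 1/56000 + 1/1000 = 0.3344 S  =>  R_par = 2.991 Ω
V = I × R_par = 2 × 2.991 = 5.982 V
I_R1 = V/R1 = 5.982/3 = 1.994 A

Final answer: 1.994 A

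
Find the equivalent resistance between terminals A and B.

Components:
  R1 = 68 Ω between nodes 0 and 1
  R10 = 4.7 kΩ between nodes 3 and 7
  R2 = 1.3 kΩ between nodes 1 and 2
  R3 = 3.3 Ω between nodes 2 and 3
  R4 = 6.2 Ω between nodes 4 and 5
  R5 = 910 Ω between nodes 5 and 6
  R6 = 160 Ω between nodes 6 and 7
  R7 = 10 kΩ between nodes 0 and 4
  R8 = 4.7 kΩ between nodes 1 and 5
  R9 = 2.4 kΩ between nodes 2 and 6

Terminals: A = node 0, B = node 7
The network is not a plain series/parallel combination. Inject a 1 A test current into terminal A (node 0) and return it from terminal B (node 7); then R_eq = V_A / (1 A).
Nodal analysis, taking node 7 as the 0 V reference.
Current source I_test pushes 1 A into node 0 and draws it out of node 7.
KCL at each unknown node (sum of currents leaving = 0; resistances in Ω):
  Node 0: (V_0 - V_1)/68 + (V_0 - V_4)/10000 - 1 = 0
  Node 1: (V_1 - V_0)/68 + (V_1 - V_2)/1300 + (V_1 - V_5)/4700 = 0
  Node 2: (V_2 - V_1)/1300 + (V_2 - V_3)/3.3 + (V_2 - V_6)/2400 = 0
  Node 3: (V_3 - V_2)/3.3 + (V_3 - 0)/4700 = 0
  Node 4: (V_4 - V_0)/10000 + (V_4 - V_5)/6.2 = 0
  Node 5: (V_5 - V_1)/4700 + (V_5 - V_4)/6.2 + (V_5 - V_6)/910 = 0
  Node 6: (V_6 - V_2)/2400 + (V_6 - V_5)/910 + (V_6 - 0)/160 = 0
Collecting terms (coefficients in siemens):
  0.01481·V_0 - 0.01471·V_1 - 0.0001·V_4 = 1
  0.01569·V_1 - 0.01471·V_0 - 0.0007692·V_2 - 0.0002128·V_5 = 0
  0.3042·V_2 - 0.0007692·V_1 - 0.303·V_3 - 0.0004167·V_6 = 0
  0.3032·V_3 - 0.303·V_2 = 0
  0.1614·V_4 - 0.0001·V_0 - 0.1613·V_5 = 0
  0.1626·V_5 - 0.0002128·V_1 - 0.1613·V_4 - 0.001099·V_6 = 0
  0.007766·V_6 - 0.0004167·V_2 - 0.001099·V_5 = 0
Solving these 7 simultaneous equations (Gaussian elimination) gives:
  V_0 = 1848 V, V_1 = 1789 V, V_2 = 1021 V, V_3 = 1021 V
  V_4 = 498.8 V, V_5 = 497.9 V, V_6 = 125.3 V
R_eq = V_0 / 1 A = 1848 Ω = 1.848 kΩ

Final answer: 1.848 kΩ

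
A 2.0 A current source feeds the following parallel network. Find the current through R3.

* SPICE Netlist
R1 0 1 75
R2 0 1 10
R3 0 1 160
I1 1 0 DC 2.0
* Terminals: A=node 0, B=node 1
All resistors sit directly between nodes 0 and 1, so they are in parallel and share one voltage V; the full source current 2 A splits among them.
1/R_par = 1/75 + 1/10 + 1/160 = 0.1196 S  =>  R_par = 8.362 Ω
V = I × R_par = 2 × 8.362 = 16.72 V
I_R3 = V/R3 = 16.72/160 = 0.1045 A

Final answer: 0.1045 A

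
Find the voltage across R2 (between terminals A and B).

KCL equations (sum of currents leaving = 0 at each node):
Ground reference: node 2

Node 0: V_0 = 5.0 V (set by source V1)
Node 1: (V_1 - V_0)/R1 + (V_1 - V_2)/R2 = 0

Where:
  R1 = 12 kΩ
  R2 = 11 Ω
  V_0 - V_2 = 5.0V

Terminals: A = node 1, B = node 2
R1 and R2 are in series across V1 (node 0 → node 1 → node 2), and the output A–B is taken across R2, so this is a voltage divider.
Series current: I = V1/(R1 + R2) = 5/(12000 + 11) = 5/12010 = 0.0004163 A
V_R2 = I × R2 = V1 × R2/(R1 + R2) = 5 × 11/12010 = 0.004579 V

Final answer: 0.004579 V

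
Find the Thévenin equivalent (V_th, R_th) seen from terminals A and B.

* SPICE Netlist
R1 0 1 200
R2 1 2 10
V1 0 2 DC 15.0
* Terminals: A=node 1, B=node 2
Step 1 — V_th is the open-circuit voltage V_A - V_B (nothing connected across the terminals).
Nodal analysis, taking node 2 as the 0 V reference.
Source V1 fixes V_0 = 15 V.
KCL at each unknown node (sum of currents leaving = 0; resistances in Ω):
  Node 1: (V_1 - 15)/200 + (V_1 - 0)/10 = 0
Collecting terms: 0.105 × V_1 = 0.075  =>  V_1 = 0.7143 V
V_th = V_1 - V_2 = 0.7143 - 0 = 0.7143 V
Step 2 — R_th: zero the source — replace V1 by a short circuit (node 2 merges into node 0) — and find the resistance seen between A (node 1) and B (node 0).
Reduce the network between node 1 (A) and node 0 (B) by series/parallel combination:
  Rp1 = R1 ‖ R2 (parallel, both between nodes 0 and 1) = 1/(1/200 + 1/10) = 9.524 Ω
R_th = 9.524 Ω

Final answer: V_th = 0.7143 V, R_th = 9.524 Ω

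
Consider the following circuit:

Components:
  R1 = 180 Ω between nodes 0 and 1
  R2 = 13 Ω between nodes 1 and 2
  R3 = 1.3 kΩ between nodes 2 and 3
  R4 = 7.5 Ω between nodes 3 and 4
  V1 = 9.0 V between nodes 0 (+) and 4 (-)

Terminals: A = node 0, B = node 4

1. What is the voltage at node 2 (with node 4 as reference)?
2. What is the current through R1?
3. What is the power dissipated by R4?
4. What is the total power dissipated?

Nodal analysis, taking node 4 as the 0 V reference.
Source V1 fixes V_0 = 9 V.
KCL at each unknown node (sum of currents leaving = 0; resistances in Ω):
  Node 1: (V_1 - 9)/180 + (V_1 - V_2)/13 = 0
  Node 2: (V_2 - V_1)/13 + (V_2 - V_3)/1300 = 0
  Node 3: (V_3 - V_2)/1300 + (V_3 - 0)/7.5 = 0
Collecting terms (coefficients in siemens):
  0.08248·V_1 - 0.07692·V_2 = 0.05
  0.07769·V_2 - 0.07692·V_1 - 0.0007692·V_3 = 0
  0.1341·V_3 - 0.0007692·V_2 = 0
Solving these 3 simultaneous equations (Gaussian elimination) gives:
  V_1 = 7.92 V, V_2 = 7.842 V, V_3 = 0.04499 V
Part 1:
  Read off the nodal solution: V_2 = 7.842 V
Part 2:
  I_R1 = (V_0 - V_1)/R1 = (9 - 7.92)/180 = 0.005998 A
  Magnitude: I_R1 = 0.005998 A
Part 3:
  I_R4 = (V_3 - V_4)/R4 = (0.04499 - 0)/7.5 = 0.005998 A
  P_R4 = I_R4² × R4 = (0.005998)² × 7.5 = 0.0002698 W
Part 4:
  Power in each resistor, P = (ΔV)²/R:
    P_R1 = (9 - 7.92)²/180 = 0.006476 W
    P_R2 = (7.92 - 7.842)²/13 = 0.0004677 W
    P_R3 = (7.842 - 0.04499)²/1300 = 0.04677 W
    P_R4 = (0.04499 - 0)²/7.5 = 0.0002698 W
  P_total = P_R1 + P_R2 + P_R3 + P_R4 = 0.05398 W

Final answers:
1. V_2 = 7.842 V
2. I_R1 = 0.005998 A
3. P_R4 = 0.0002698 W
4. P_total = 0.05398 W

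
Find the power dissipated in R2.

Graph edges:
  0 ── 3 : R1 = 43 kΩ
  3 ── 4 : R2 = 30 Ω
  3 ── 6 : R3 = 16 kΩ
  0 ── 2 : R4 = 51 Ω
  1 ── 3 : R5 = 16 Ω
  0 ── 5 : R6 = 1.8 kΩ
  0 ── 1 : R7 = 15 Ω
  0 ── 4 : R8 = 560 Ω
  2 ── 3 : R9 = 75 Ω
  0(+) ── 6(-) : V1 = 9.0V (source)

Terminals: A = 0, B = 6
Nodal analysis, taking node 6 as the 0 V reference.
Source V1 fixes V_0 = 9 V.
KCL at each unknown node (sum of currents leaving = 0; resistances in Ω):
  Node 1: (V_1 - V_3)/16 + (V_1 - 9)/15 = 0
  Node 2: (V_2 - 9)/51 + (V_2 - V_3)/75 = 0
  Node 3: (V_3 - 9)/43000 + (V_3 - V_4)/30 + (V_3 - 0)/16000 + (V_3 - V_1)/16 + (V_3 - V_2)/75 = 0
  Node 4: (V_4 - V_3)/30 + (V_4 - 9)/560 = 0
  Node 5: (V_5 - 9)/1800 = 0
Collecting terms (coefficients in siemens):
  0.1292·V_1 - 0.0625·V_3 = 0.6
  0.03294·V_2 - 0.01333·V_3 = 0.1765
  0.1093·V_3 - 0.0625·V_1 - 0.01333·V_2 - 0.03333·V_4 = 0.0002093
  0.03512·V_4 - 0.03333·V_3 = 0.01607
  0.0005556·V_5 = 0.005
Solving these 5 simultaneous equations (Gaussian elimination) gives:
  V_1 = 8.994 V, V_2 = 8.995 V, V_3 = 8.987 V, V_4 = 8.987 V
  V_5 = 9 V
I_R2 = (V_3 - V_4)/R2 = (8.987 - 8.987)/30 = -0.00002271 A
P_R2 = I_R2² × R2 = (-0.00002271)² × 30 = 0.00000001548 W

Final answer: 1.548e-08 W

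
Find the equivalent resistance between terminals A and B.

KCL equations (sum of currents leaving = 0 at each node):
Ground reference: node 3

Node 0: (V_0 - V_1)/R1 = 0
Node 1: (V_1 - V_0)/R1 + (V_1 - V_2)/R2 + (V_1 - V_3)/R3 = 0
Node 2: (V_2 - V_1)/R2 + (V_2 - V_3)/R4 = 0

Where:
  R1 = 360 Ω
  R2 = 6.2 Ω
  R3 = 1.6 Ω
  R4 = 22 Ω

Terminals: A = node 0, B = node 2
Reduce the network between node 0 (A) and node 2 (B) by series/parallel combination:
  Rs1 = R3 + R4 (series, joined only at node 3) = 1.6 + 22 = 23.6 Ω
  Rp1 = R2 ‖ Rs1 (parallel, both between nodes 1 and 2) = 1/(1/6.2 + 1/23.6) = 4.91 Ω
  Rs2 = R1 + Rp1 (series, joined only at node 1) = 360 + 4.91 = 364.9 Ω
R_eq = 364.9 Ω

Final answer: 364.9 Ω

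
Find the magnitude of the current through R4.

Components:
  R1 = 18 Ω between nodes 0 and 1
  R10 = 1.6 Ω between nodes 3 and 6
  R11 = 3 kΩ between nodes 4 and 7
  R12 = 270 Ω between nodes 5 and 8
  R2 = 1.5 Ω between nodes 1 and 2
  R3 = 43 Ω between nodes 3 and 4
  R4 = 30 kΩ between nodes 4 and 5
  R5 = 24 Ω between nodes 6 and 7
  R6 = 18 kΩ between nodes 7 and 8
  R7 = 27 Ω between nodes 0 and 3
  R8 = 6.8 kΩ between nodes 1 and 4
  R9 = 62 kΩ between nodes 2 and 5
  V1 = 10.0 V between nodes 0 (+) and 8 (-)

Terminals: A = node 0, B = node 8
Nodal analysis, taking node 8 as the 0 V reference.
Source V1 fixes V_0 = 10 V.
KCL at each unknown node (sum of currents leaving = 0; resistances in Ω):
  Node 1: (V_1 - 10)/18 + (V_1 - V_2)/1.5 + (V_1 - V_4)/6800 = 0
  Node 2: (V_2 - V_1)/1.5 + (V_2 - V_5)/62000 = 0
  Node 3: (V_3 - V_4)/43 + (V_3 - 10)/27 + (V_3 - V_6)/1.6 = 0
  Node 4: (V_4 - V_3)/43 + (V_4 - V_5)/30000 + (V_4 - V_1)/6800 + (V_4 - V_7)/3000 = 0
  Node 5: (V_5 - V_4)/30000 + (V_5 - V_2)/62000 + (V_5 - 0)/270 = 0
  Node 6: (V_6 - V_7)/24 + (V_6 - V_3)/1.6 = 0
  Node 7: (V_7 - V_6)/24 + (V_7 - 0)/18000 + (V_7 - V_4)/3000 = 0
Collecting terms (coefficients in siemens):
  0.7224·V_1 - 0.6667·V_2 - 0.0001471·V_4 = 0.5556
  0.6667·V_2 - 0.6667·V_1 - 0.00001613·V_5 = 0
  0.6853·V_3 - 0.02326·V_4 - 0.625·V_6 = 0.3704
  0.02377·V_4 - 0.0001471·V_1 - 0.02326·V_3 - 0.00003333·V_5 - 0.0003333·V_7 = 0
  0.003753·V_5 - 0.00001613·V_2 - 0.00003333·V_4 = 0
  0.6667·V_6 - 0.625·V_3 - 0.04167·V_7 = 0
  0.04206·V_7 - 0.0003333·V_4 - 0.04167·V_6 = 0
Solving these 7 simultaneous equations (Gaussian elimination) gives:
  V_1 = 9.997 V, V_2 = 9.997 V, V_3 = 9.976 V, V_4 = 9.962 V
  V_5 = 0.1314 V, V_6 = 9.975 V, V_7 = 9.962 V
I_R4 = (V_4 - V_5)/R4 = (9.962 - 0.1314)/30000 = 0.0003277 A
|I_R4| = 0.0003277 A

Final answer: |I_R4| = 0.0003277 A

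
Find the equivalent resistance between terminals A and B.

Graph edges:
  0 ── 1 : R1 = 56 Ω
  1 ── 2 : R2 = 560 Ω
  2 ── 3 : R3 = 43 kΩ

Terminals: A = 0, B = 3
Reduce the network between node 0 (A) and node 3 (B) by series/parallel combination:
  Rs1 = R1 + R2 (series, joined only at node 1) = 56 + 560 = 616 Ω
  Rs2 = R3 + Rs1 (series, joined only at node 2) = 43000 + 616 = 43620 Ω
R_eq = 43.62 kΩ

Final answer: 43.62 kΩ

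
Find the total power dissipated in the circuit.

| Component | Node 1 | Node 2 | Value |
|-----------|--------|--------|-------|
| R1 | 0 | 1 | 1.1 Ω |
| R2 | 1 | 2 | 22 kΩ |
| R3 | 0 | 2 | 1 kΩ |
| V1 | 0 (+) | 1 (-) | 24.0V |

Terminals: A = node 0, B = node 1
Nodal analysis, taking node 1 as the 0 V reference.
Source V1 fixes V_0 = 24 V.
KCL at each unknown node (sum of currents leaving = 0; resistances in Ω):
  Node 2: (V_2 - 0)/22000 + (V_2 - 24)/1000 = 0
Collecting terms: 0.001045 × V_2 = 0.024  =>  V_2 = 22.96 V
Power in each resistor, P = (ΔV)²/R:
  P_R1 = (24 - 0)²/1.1 = 523.6 W
  P_R2 = (0 - 22.96)²/22000 = 0.02395 W
  P_R3 = (24 - 22.96)²/1000 = 0.001089 W
P_total = P_R1 + P_R2 + P_R3 = 523.7 W

Final answer: 523.7 W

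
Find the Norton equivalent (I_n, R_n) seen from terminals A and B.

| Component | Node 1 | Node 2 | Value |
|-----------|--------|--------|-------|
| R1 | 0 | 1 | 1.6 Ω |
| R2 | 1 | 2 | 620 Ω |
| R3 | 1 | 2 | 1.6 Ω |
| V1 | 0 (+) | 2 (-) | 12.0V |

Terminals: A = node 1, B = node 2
Find the Thévenin equivalent first; then I_n = V_th/R_th and R_n = R_th.
Step 1 — V_th is the open-circuit voltage V_A - V_B (nothing connected across the terminals).
Nodal analysis, taking node 2 as the 0 V reference.
Source V1 fixes V_0 = 12 V.
KCL at each unknown node (sum of currents leaving = 0; resistances in Ω):
  Node 1: (V_1 - 12)/1.6 + (V_1 - 0)/620 + (V_1 - 0)/1.6 = 0
Collecting terms: 1.252 × V_1 = 7.5  =>  V_1 = 5.992 V
V_th = V_1 - V_2 = 5.992 - 0 = 5.992 V
Step 2 — R_th: zero the source — replace V1 by a short circuit (node 2 merges into node 0) — and find the resistance seen between A (node 1) and B (node 0).
Reduce the network between node 1 (A) and node 0 (B) by series/parallel combination:
  Rp1 = R1 ‖ R2 ‖ R3 (parallel, all between nodes 0 and 1) = 1/(1/1.6 + 1/620 + 1/1.6) = 0.799 Ω
R_th = 0.799 Ω
I_n = V_th/R_th = 5.992/0.799 = 7.5 A, and R_n = R_th = 0.799 Ω

Final answer: I_n = 7.5 A, R_n = 0.799 Ω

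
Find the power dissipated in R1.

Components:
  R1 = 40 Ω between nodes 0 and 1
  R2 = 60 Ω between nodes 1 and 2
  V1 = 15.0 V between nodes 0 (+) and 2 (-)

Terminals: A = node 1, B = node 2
Nodal analysis, taking node 2 as the 0 V reference.
Source V1 fixes V_0 = 15 V.
KCL at each unknown node (sum of currents leaving = 0; resistances in Ω):
  Node 1: (V_1 - 15)/40 + (V_1 - 0)/60 = 0
Collecting terms: 0.04167 × V_1 = 0.375  =>  V_1 = 9 V
I_R1 = (V_0 - V_1)/R1 = (15 - 9)/40 = 0.15 A
P_R1 = I_R1² × R1 = (0.15)² × 40 = 0.9 W

Final answer: 0.9 W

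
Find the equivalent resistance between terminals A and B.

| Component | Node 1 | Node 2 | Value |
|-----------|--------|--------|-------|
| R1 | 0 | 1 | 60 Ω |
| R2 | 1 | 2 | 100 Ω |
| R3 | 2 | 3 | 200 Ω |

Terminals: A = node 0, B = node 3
Reduce the network between node 0 (A) and node 3 (B) by series/parallel combination:
  Rs1 = R1 + R2 (series, joined only at node 1) = 60 + 100 = 160 Ω
  Rs2 = R3 + Rs1 (series, joined only at node 2) = 200 + 160 = 360 Ω
R_eq = 360 Ω

Final answer: 360 Ω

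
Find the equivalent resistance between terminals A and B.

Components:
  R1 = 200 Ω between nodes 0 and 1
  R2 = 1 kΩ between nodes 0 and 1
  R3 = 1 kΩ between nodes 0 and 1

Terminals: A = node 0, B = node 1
Reduce the network between node 0 (A) and node 1 (B) by series/parallel combination:
  Rp1 = R1 ‖ R2 ‖ R3 (parallel, all between nodes 0 and 1) = 1/(1/200 + 1/1000 + 1/1000) = 142.9 Ω
R_eq = 142.9 Ω

Final answer: 142.9 Ω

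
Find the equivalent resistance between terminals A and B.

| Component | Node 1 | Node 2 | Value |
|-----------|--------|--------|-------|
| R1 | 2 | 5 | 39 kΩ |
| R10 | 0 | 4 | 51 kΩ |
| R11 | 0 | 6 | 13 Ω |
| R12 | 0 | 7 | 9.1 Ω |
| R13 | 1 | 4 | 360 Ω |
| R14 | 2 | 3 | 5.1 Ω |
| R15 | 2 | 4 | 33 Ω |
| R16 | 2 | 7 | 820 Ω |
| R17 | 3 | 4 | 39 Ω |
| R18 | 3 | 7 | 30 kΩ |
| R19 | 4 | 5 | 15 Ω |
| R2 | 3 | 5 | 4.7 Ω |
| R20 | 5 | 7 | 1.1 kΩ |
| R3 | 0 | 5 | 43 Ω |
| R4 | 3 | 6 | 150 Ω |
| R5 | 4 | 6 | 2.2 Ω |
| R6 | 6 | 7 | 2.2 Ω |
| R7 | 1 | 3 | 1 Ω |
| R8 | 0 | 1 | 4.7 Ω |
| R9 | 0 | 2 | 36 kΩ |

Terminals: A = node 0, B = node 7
The network is not a plain series/parallel combination. Inject a 1 A test current into terminal A (node 0) and return it from terminal B (node 7); then R_eq = V_A / (1 A).
Nodal analysis, taking node 7 as the 0 V reference.
Current source I_test pushes 1 A into node 0 and draws it out of node 7.
KCL at each unknown node (sum of currents leaving = 0; resistances in Ω):
  Node 0: (V_0 - V_5)/43 + (V_0 - V_1)/4.7 + (V_0 - V_2)/36000 + (V_0 - V_4)/51000 + (V_0 - V_6)/13 + (V_0 - 0)/9.1 - 1 = 0
  Node 1: (V_1 - V_0)/4.7 + (V_1 - V_3)/1 + (V_1 - V_4)/360 = 0
  Node 2: (V_2 - V_0)/36000 + (V_2 - V_5)/39000 + (V_2 - V_3)/5.1 + (V_2 - V_4)/33 + (V_2 - 0)/820 = 0
  Node 3: (V_3 - V_1)/1 + (V_3 - V_2)/5.1 + (V_3 - V_5)/4.7 + (V_3 - V_6)/150 + (V_3 - V_4)/39 + (V_3 - 0)/30000 = 0
  Node 4: (V_4 - V_0)/51000 + (V_4 - V_1)/360 + (V_4 - V_2)/33 + (V_4 - V_3)/39 + (V_4 - V_6)/2.2 + (V_4 - V_5)/15 = 0
  Node 5: (V_5 - V_0)/43 + (V_5 - V_2)/39000 + (V_5 - V_3)/4.7 + (V_5 - V_4)/15 + (V_5 - 0)/1100 = 0
  Node 6: (V_6 - V_0)/13 + (V_6 - V_3)/150 + (V_6 - V_4)/2.2 + (V_6 - 0)/2.2 = 0
Collecting terms (coefficients in siemens):
  0.4229·V_0 - 0.2128·V_1 - 0.00002778·V_2 - 0.00001961·V_4 - 0.02326·V_5 - 0.07692·V_6 = 1
  1.216·V_1 - 0.2128·V_0 - 1·V_3 - 0.002778·V_4 = 0
  0.2277·V_2 - 0.00002778·V_0 - 0.1961·V_3 - 0.0303·V_4 - 0.00002564·V_5 = 0
  1.441·V_3 - 1·V_1 - 0.1961·V_2 - 0.02564·V_4 - 0.2128·V_5 - 0.006667·V_6 = 0
  0.58·V_4 - 0.00001961·V_0 - 0.002778·V_1 - 0.0303·V_2 - 0.02564·V_3 - 0.06667·V_5 - 0.4545·V_6 = 0
  0.3036·V_5 - 0.02326·V_0 - 0.00002564·V_2 - 0.2128·V_3 - 0.06667·V_4 = 0
  0.9927·V_6 - 0.07692·V_0 - 0.006667·V_3 - 0.4545·V_4 = 0
Solving these 7 simultaneous equations (Gaussian elimination) gives:
  V_0 = 4.562 V, V_1 = 3.637 V, V_2 = 3.174 V, V_3 = 3.446 V
  V_4 = 1.54 V, V_5 = 3.103 V, V_6 = 1.082 V
R_eq = V_0 / 1 A = 4.562 Ω

Final answer: 4.562 Ω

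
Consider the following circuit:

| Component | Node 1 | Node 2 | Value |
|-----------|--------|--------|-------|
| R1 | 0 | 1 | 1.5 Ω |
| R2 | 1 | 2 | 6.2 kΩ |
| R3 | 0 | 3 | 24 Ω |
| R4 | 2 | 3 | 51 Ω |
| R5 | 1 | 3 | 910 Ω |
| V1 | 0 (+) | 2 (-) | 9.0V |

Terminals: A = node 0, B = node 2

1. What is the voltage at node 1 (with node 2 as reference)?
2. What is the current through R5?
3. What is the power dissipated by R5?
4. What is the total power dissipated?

Nodal analysis, taking node 2 as the 0 V reference.
Source V1 fixes V_0 = 9 V.
KCL at each unknown node (sum of currents leaving = 0; resistances in Ω):
  Node 1: (V_1 - 9)/1.5 + (V_1 - 0)/6200 + (V_1 - V_3)/910 = 0
  Node 3: (V_3 - 9)/24 + (V_3 - 0)/51 + (V_3 - V_1)/910 = 0
Collecting terms (coefficients in siemens):
  0.6679·V_1 - 0.001099·V_3 = 6
  0.06237·V_3 - 0.001099·V_1 = 0.375
Determinant D = (0.6679)(0.06237) - (-0.001099)(-0.001099) = 0.04166
V_1 = [(6)(0.06237) - (-0.001099)(0.375)]/D = 8.993 V
V_3 = [(0.6679)(0.375) - (6)(-0.001099)]/D = 6.171 V
Part 1:
  Read off the nodal solution: V_1 = 8.993 V
Part 2:
  I_R5 = (V_1 - V_3)/R5 = (8.993 - 6.171)/910 = 0.003102 A
  Magnitude: I_R5 = 0.003102 A
Part 3:
  I_R5 = (V_1 - V_3)/R5 = (8.993 - 6.171)/910 = 0.003102 A
  P_R5 = I_R5² × R5 = (0.003102)² × 910 = 0.008755 W
Part 4:
  Power in each resistor, P = (ΔV)²/R:
    P_R1 = (9 - 8.993)²/1.5 = 0.00003108 W
    P_R2 = (8.993 - 0)²/6200 = 0.01304 W
    P_R3 = (9 - 6.171)²/24 = 0.3336 W
    P_R4 = (0 - 6.171)²/51 = 0.7466 W
    P_R5 = (8.993 - 6.171)²/910 = 0.008755 W
  P_total = P_R1 + P_R2 + P_R3 + P_R4 + P_R5 = 1.102 W

Final answers:
1. V_1 = 8.993 V
2. I_R5 = 0.003102 A
3. P_R5 = 0.008755 W
4. P_total = 1.102 W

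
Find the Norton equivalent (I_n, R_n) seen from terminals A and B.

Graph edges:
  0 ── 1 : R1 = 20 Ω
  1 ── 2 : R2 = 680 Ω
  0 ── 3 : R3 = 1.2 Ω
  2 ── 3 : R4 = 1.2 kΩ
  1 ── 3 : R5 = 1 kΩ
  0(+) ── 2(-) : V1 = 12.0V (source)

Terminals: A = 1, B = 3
Find the Thévenin equivalent first; then I_n = V_th/R_th and R_n = R_th.
Step 1 — V_th is the open-circuit voltage V_A - V_B (nothing connected across the terminals).
Nodal analysis, taking node 2 as the 0 V reference.
Source V1 fixes V_0 = 12 V.
KCL at each unknown node (sum of currents leaving = 0; resistances in Ω):
  Node 1: (V_1 - 12)/20 + (V_1 - 0)/680 + (V_1 - V_3)/1000 = 0
  Node 3: (V_3 - 12)/1.2 + (V_3 - 0)/1200 + (V_3 - V_1)/1000 = 0
Collecting terms (coefficients in siemens):
  0.05247·V_1 - 0.001·V_3 = 0.6
  0.8352·V_3 - 0.001·V_1 = 10
Determinant D = (0.05247)(0.8352) - (-0.001)(-0.001) = 0.04382
V_1 = [(0.6)(0.8352) - (-0.001)(10)]/D = 11.66 V
V_3 = [(0.05247)(10) - (0.6)(-0.001)]/D = 11.99 V
V_th = V_1 - V_3 = 11.66 - 11.99 = -0.3242 V
Step 2 — R_th: zero the source — replace V1 by a short circuit (node 2 merges into node 0) — and find the resistance seen between A (node 1) and B (node 3).
Reduce the network between node 1 (A) and node 3 (B) by series/parallel combination:
  Rp1 = R1 ‖ R2 (parallel, both between nodes 0 and 1) = 1/(1/20 + 1/680) = 19.43 Ω
  Rp2 = R3 ‖ R4 (parallel, both between nodes 0 and 3) = 1/(1/1.2 + 1/1200) = 1.199 Ω
  Rs1 = Rp1 + Rp2 (series, joined only at node 0) = 19.43 + 1.199 = 20.63 Ω
  Rp3 = R5 ‖ Rs1 (parallel, both between nodes 1 and 3) = 1/(1/1000 + 1/20.63) = 20.21 Ω
R_th = 20.21 Ω
I_n = V_th/R_th = -0.3242/20.21 = -0.01604 A, and R_n = R_th = 20.21 Ω

Final answer: I_n = -0.01604 A, R_n = 20.21 Ω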